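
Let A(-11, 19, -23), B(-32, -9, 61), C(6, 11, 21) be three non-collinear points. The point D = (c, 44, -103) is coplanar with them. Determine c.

A normal to the plane is n = AB × AC = (-560, 2352, 644).
D lies in the plane iff n · AD = 0.
This gives (-560)c + (1120) = 0, so c = 2.

2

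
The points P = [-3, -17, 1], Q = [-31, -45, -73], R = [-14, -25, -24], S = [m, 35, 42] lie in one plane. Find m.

-26

Normal to plane PQR: n = (108, 114, -84); plane equation n·X = -2346.
Requiring n·S = -2346: (108)m + (462) = -2346.
So m = -26.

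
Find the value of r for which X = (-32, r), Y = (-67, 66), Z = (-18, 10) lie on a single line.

26

Collinearity: (X − Y) must be parallel to (Z − Y) = (49, -56).
Cross-multiplying the components: (r − 66)·(49) = (35)·(-56).
Solving gives r = 26.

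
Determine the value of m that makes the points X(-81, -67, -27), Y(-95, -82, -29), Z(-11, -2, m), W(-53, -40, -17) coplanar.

Coplanarity ⇔ det[XY; XZ; XW] = 0.
Expanding, this is linear in m: (-42)m + (126) = 0.
So m = 3.

3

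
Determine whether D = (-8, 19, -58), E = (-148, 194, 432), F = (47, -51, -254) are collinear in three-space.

DE = (-140, 175, 490), DF = (55, -70, -196).
DE × DF = (0, -490, 175).
The cross product is nonzero, so the points do not lie on one line.

No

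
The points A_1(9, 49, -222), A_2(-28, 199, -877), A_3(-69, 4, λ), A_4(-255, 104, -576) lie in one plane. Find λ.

-66

Normal to plane A_1A_2A_4: n = (-17075, 159822, 37565); plane equation n·P = -661827.
Requiring n·A_3 = -661827: (37565)λ + (1817463) = -661827.
So λ = -66.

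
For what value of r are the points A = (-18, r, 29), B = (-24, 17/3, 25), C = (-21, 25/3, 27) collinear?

Direction BC = (3, 8/3, 2). From the x-coordinate of A, the parameter along the line is τ = (-18 − (-24))/3 = 2.
Then r = 17/3 + 2·(8/3) = 11.

11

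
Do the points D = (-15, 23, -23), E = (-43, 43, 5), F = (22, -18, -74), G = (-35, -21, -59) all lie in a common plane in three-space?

The four points are coplanar iff the 3×3 determinant with rows DE, DF, DG is zero.
Rows: (-28, 20, 28), (37, -41, -51), (-20, -44, -36).
Expanding along the first row: (-28)(-768) − (20)(-2352) + (28)(-2448) = 0.
Zero determinant ⇒ coplanar.

Yes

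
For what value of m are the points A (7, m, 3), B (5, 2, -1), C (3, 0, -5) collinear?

Direction BC = (-2, -2, -4). From the x-coordinate of A, the parameter along the line is τ = (7 − 5)/(-2) = -1.
Then m = 2 + (-1)·(-2) = 4.

4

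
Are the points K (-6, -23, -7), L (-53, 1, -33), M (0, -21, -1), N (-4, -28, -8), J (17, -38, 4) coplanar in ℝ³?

Yes

The plane through K, L, M has normal n = KL × KM = (196, 126, -238) and equation n·P = -2408.
Checking the remaining points: n·N = -2408, n·J = -2408.
All equal -2408, so all 5 points lie in one plane.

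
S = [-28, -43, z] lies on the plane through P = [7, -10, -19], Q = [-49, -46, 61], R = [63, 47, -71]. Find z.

17

The plane through P, Q, R has equation −2688x + 1568y − 1176z = -12152.
Substituting S: (-1176)z + (7840) = -12152, so z = 17.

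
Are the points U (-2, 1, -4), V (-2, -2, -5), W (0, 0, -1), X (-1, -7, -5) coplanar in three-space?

The four points are coplanar iff the 3×3 determinant with rows UV, UW, UX is zero.
Rows: (0, -3, -1), (2, -1, 3), (1, -8, -1).
Expanding along the first row: (0)(25) − (-3)(-5) + (-1)(-15) = 0.
Zero determinant ⇒ coplanar.

Yes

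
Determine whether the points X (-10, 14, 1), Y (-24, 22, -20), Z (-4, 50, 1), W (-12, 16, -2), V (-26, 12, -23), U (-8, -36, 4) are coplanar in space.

No

The plane through X, Y, Z has normal n = XY × XZ = (756, -126, -552) and equation n·P = -9876.
Checking the remaining points: n·W = -9984, n·V = -8472, n·U = -3720.
Since n·W = -9984 ≠ -9876, W is off the plane and the points are not all coplanar.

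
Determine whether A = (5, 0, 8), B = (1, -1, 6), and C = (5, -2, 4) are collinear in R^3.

No

AB = (-4, -1, -2), AC = (0, -2, -4).
AB × AC = (0, -16, 8).
The cross product is nonzero, so the points do not lie on one line.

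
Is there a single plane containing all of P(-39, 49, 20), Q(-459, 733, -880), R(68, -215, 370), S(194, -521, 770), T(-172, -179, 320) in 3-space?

The plane through P, Q, R has normal n = PQ × PR = (1800, 50700, 37692) and equation n·X = 3167940.
Checking the remaining points: n·S = 2957340, n·T = 2676540.
Since n·S = 2957340 ≠ 3167940, S is off the plane and the points are not all coplanar.

No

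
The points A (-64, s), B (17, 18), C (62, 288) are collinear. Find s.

-468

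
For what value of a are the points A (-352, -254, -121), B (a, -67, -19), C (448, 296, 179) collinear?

-80

Direction AC = (800, 550, 300). From the y-coordinate of B, the parameter along the line is τ = (-67 − (-254))/550 = 17/50.
Then a = (-352) + 17/50·(800) = -80.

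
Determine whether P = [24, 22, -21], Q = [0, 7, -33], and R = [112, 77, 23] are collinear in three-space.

Yes

PQ = (-24, -15, -12), PR = (88, 55, 44).
Each component of PR is -11/3 times the corresponding component of PQ, so PR = -11/3·PQ and the points are collinear.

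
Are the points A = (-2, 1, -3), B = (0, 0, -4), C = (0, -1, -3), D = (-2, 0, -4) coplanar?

No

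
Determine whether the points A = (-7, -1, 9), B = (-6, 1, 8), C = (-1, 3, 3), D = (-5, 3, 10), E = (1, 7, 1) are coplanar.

No

The plane through A, B, C has normal n = AB × AC = (-8, 0, -8) and equation n·P = -16.
Checking the remaining points: n·D = -40, n·E = -16.
Since n·D = -40 ≠ -16, D is off the plane and the points are not all coplanar.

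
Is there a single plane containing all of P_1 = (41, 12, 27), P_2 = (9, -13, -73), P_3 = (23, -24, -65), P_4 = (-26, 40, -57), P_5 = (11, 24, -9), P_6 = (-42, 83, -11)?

No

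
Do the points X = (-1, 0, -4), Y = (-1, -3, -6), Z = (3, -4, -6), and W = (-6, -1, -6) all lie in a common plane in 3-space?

No

A normal to the plane through X, Y, Z is n = XY × XZ = (-2, -8, 12).
The plane has equation n·P = -46. For W: n·W = -52.
-52 ≠ -46, so W is off the plane.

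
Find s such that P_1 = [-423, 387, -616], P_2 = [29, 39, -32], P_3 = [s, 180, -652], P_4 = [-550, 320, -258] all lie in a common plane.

180

Normal to plane P_1P_2P_4: n = (-85456, -235984, -74480); plane equation n·P = -9298240.
Requiring n·P_3 = -9298240: (-85456)s + (6083840) = -9298240.
So s = 180.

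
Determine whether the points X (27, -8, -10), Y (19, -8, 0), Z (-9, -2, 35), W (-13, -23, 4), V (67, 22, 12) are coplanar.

No

The plane through X, Y, Z has normal n = XY × XZ = (-60, 0, -48) and equation n·P = -1140.
Checking the remaining points: n·W = 588, n·V = -4596.
Since n·W = 588 ≠ -1140, W is off the plane and the points are not all coplanar.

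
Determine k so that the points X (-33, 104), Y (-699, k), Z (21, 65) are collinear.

585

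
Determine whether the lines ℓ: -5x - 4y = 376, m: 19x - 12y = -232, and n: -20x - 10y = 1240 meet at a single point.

Yes

Intersecting ℓ and m: solving the 2×2 system gives (x, y) = (-40, -44).
Substitute into n: (-20)(-40) + (-10)(-44) = 1240.
This equals 1240, so (-40, -44) lies on all three lines and they are concurrent.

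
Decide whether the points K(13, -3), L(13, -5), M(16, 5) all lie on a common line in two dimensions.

No

KL = (0, -2), KM = (3, 8).
det[KL; KM] = (0)(8) − (-2)(3) = 6.
The determinant is nonzero, so they are not collinear.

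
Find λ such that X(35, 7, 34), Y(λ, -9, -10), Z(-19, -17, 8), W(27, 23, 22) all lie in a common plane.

-41

The points are coplanar iff XY · (XZ × XW) = 0.
Expanding, this is linear in λ: (704)λ + (28864) = 0.
So λ = -41.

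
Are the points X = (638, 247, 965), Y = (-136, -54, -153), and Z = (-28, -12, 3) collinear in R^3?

Yes

XY = (-774, -301, -1118), XZ = (-666, -259, -962).
XY × XZ = (0, 0, 0).
The cross product vanishes, so the three points are collinear.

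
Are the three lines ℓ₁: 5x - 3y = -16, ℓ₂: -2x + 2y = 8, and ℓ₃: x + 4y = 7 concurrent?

The three lines meet at one point iff the augmented coefficient matrix [aᵢ bᵢ cᵢ] has rank < 3, i.e. its determinant vanishes.
Here the determinant is 4.
Nonzero, so no common point exists.

No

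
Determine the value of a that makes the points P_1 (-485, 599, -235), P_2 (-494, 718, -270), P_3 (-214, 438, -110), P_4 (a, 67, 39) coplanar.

-53

Coplanarity ⇔ det[P_1P_2; P_1P_3; P_1P_4] = 0.
Expanding, this is linear in a: (9240)a + (489720) = 0.
So a = -53.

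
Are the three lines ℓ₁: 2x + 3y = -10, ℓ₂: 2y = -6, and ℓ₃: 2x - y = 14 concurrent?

No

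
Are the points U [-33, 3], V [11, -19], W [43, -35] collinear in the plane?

Yes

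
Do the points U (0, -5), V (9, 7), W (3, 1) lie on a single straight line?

UV = (9, 12), UW = (3, 6).
det[UV; UW] = (9)(6) − (12)(3) = 18.
The determinant is nonzero, so they are not collinear.

No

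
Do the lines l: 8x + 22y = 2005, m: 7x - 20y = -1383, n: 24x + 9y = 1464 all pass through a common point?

No

Intersecting l and m: solving the 2×2 system gives (x, y) = (4837/157, 25099/314).
Substitute into n: (24)(4837/157) + (9)(25099/314) = 458067/314.
But n requires 1464 ≠ 458067/314, so the three lines have no common point.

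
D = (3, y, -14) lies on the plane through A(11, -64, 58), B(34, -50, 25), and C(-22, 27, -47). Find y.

-8

A normal to the plane is n = AB × AC = (1533, 3504, 2555).
D lies in the plane iff n · AD = 0.
This gives (3504)y + (28032) = 0, so y = -8.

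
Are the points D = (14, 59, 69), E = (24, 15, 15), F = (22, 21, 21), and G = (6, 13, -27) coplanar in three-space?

The four points are coplanar iff the 3×3 determinant with rows DE, DF, DG is zero.
Rows: (10, -44, -54), (8, -38, -48), (-8, -46, -96).
Expanding along the first row: (10)(1440) − (-44)(-1152) + (-54)(-672) = 0.
Zero determinant ⇒ coplanar.

Yes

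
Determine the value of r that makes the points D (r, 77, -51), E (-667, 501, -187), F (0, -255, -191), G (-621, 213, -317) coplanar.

-69

The points are coplanar iff DE · (DF × DG) = 0.
Expanding, this is linear in r: (-97128)r + (-6701832) = 0.
So r = -69.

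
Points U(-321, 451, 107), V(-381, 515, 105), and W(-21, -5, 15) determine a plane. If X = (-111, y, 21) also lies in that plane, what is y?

103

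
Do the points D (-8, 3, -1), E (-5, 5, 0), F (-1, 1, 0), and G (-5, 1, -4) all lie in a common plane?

No

With D as base: DE = (3, 2, 1), DF = (7, -2, 1), DG = (3, -2, -3).
DF × DG = (8, 24, -8).
DE · (DF × DG) = 64.
Since 64 ≠ 0, the four points are not coplanar.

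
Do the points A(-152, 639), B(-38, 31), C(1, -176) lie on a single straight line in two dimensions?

AB = (114, -608), AC = (153, -815).
Twice the signed area of △ABC is (114)(-815) − (-608)(153) = 114.
The area is nonzero, so the three points are not collinear.

No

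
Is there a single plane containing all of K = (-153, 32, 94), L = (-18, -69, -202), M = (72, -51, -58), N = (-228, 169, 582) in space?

With K as base: KL = (135, -101, -296), KM = (225, -83, -152), KN = (-75, 137, 488).
KM × KN = (-19680, -98400, 24600).
KL · (KM × KN) = 0.
The scalar triple product vanishes, so the four points are coplanar.

Yes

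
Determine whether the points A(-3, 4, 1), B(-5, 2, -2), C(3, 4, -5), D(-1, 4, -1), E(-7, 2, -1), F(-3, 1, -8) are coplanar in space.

The plane through A, B, C has normal n = AB × AC = (12, -30, 12) and equation n·P = -144.
Checking the remaining points: n·D = -144, n·E = -156, n·F = -162.
Since n·E = -156 ≠ -144, E is off the plane and the points are not all coplanar.

No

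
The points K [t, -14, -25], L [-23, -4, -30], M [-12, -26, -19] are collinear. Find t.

-18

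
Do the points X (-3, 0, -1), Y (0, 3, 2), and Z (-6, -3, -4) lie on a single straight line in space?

Yes

XY = (3, 3, 3), XZ = (-3, -3, -3).
XY × XZ = (0, 0, 0).
The cross product vanishes, so the three points are collinear.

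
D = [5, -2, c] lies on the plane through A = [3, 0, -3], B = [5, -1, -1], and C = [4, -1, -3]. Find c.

-3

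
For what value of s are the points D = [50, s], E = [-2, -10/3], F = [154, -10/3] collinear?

The three points are collinear iff det[DE; DF] = 0.
This determinant is linear in s: (156)s + (520) = 0, so s = -10/3.

-10/3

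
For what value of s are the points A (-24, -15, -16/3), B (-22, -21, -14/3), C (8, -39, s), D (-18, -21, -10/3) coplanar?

Coplanarity ⇔ det[AB; AC; AD] = 0.
Expanding, this is linear in s: (-24)s + (128) = 0.
So s = 16/3.

16/3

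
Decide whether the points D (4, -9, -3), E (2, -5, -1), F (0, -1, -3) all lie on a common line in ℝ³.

DE = (-2, 4, 2), DF = (-4, 8, 0).
DE × DF = (-16, -8, 0).
The cross product is nonzero, so the points do not lie on one line.

No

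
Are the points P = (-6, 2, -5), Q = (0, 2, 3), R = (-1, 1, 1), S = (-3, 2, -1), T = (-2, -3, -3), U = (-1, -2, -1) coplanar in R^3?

Yes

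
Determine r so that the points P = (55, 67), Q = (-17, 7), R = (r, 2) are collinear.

-23

The three points are collinear iff det[PQ; PR] = 0.
This determinant is linear in r: (60)r + (1380) = 0, so r = -23.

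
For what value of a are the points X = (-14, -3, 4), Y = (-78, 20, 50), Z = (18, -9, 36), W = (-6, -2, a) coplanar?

Normal to plane XYZ: n = (1012, 3520, -352); plane equation n·P = -26136.
Requiring n·W = -26136: (-352)a + (-13112) = -26136.
So a = 37.

37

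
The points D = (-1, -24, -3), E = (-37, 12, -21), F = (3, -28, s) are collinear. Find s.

-1

Collinearity requires DE × DF = 0; each component is linear in s.
The x-component gives (36)s + (36) = 0, so s = -1.
The remaining components then also vanish.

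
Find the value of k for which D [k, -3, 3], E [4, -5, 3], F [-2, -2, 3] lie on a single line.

Direction EF = (-6, 3, 0). From the y-coordinate of D, the parameter along the line is τ = (-3 − (-5))/3 = 2/3.
Then k = 4 + 2/3·(-6) = 0.

0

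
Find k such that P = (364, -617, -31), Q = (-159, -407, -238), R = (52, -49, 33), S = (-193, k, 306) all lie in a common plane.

The points are coplanar iff PQ · (PR × PS) = 0.
Expanding, this is linear in k: (98056)k + (-90505688) = 0.
So k = 923.

923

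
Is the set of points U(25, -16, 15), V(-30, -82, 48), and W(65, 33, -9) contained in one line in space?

UV = (-55, -66, 33), UW = (40, 49, -24).
Comparing components 2 and 3: (-66)(-24) − (33)(49) = -33 ≠ 0, so UV and UW are not parallel and the points are not collinear.

No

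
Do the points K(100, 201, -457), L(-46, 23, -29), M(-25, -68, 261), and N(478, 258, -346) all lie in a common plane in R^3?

No

A normal to the plane through K, L, M is n = KL × KM = (-12672, 51328, 17024).
The plane has equation n·P = 1269760. For N: n·N = 1295104.
1295104 ≠ 1269760, so N is off the plane.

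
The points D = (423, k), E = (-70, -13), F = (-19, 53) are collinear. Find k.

625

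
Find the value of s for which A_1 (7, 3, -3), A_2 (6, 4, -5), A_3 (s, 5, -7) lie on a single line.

Direction A_1A_2 = (-1, 1, -2). From the y-coordinate of A_3, the parameter along the line is τ = (5 − 3)/1 = 2.
Then s = 7 + 2·(-1) = 5.

5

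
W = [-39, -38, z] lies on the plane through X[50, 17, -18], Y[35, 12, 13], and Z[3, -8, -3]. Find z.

-57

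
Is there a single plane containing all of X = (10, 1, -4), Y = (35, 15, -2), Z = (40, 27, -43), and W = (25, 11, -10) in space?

Yes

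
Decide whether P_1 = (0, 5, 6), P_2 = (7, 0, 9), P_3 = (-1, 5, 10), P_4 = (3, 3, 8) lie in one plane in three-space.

No

With P_1 as base: P_1P_2 = (7, -5, 3), P_1P_3 = (-1, 0, 4), P_1P_4 = (3, -2, 2).
P_1P_3 × P_1P_4 = (8, 14, 2).
P_1P_2 · (P_1P_3 × P_1P_4) = -8.
Since -8 ≠ 0, the four points are not coplanar.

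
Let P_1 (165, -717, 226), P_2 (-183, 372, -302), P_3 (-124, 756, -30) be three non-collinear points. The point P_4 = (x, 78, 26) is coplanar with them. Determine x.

-31/2

A normal to the plane is n = P_1P_2 × P_1P_3 = (498960, 63504, -197883).
P_4 lies in the plane iff n · P_1P_4 = 0.
This gives (498960)x + (7733880) = 0, so x = -31/2.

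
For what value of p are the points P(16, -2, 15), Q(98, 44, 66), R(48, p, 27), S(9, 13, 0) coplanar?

30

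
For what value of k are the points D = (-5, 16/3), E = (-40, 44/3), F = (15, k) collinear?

0

The three points are collinear iff det[DE; DF] = 0.
This determinant is linear in k: (-35)k + (0) = 0, so k = 0.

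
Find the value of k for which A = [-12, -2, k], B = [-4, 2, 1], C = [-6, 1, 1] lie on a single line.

1

Collinearity requires AB × AC = 0; each component is linear in k.
The x-component gives (-1)k + (1) = 0, so k = 1.
The remaining components then also vanish.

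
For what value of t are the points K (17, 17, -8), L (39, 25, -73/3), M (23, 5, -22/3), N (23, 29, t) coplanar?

Normal to plane KLM: n = (-572/3, -338/3, -312); plane equation n·P = -7982/3.
Requiring n·N = -7982/3: (-312)t + (-22958/3) = -7982/3.
So t = -16.

-16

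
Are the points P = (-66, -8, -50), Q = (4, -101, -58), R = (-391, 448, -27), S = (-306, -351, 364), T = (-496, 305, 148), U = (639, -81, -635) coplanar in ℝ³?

No

The plane through P, Q, R has normal n = PQ × PR = (1509, 990, 1695) and equation n·X = -192264.
Checking the remaining points: n·S = -192264, n·T = -195654, n·U = -192264.
Since n·T = -195654 ≠ -192264, T is off the plane and the points are not all coplanar.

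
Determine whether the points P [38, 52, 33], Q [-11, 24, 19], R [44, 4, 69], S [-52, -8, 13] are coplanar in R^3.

Yes

With P as base: PQ = (-49, -28, -14), PR = (6, -48, 36), PS = (-90, -60, -20).
PR × PS = (3120, -3120, -4680).
PQ · (PR × PS) = 0.
The scalar triple product vanishes, so the four points are coplanar.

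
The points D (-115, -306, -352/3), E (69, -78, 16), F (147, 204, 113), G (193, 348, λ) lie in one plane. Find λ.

496/3

The points are coplanar iff DE · (DF × DG) = 0.
Expanding, this is linear in λ: (34104)λ + (-5638528) = 0.
So λ = 496/3.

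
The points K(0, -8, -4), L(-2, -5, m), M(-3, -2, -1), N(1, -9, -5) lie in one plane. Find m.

-2

Normal to plane KMN: n = (-3, 0, -3); plane equation n·P = 12.
Requiring n·L = 12: (-3)m + (6) = 12.
So m = -2.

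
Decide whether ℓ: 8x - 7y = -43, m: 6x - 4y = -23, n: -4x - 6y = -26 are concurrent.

No

Intersecting ℓ and m: solving the 2×2 system gives (x, y) = (11/10, 37/5).
Substitute into n: (-4)(11/10) + (-6)(37/5) = -244/5.
But n requires -26 ≠ -244/5, so the three lines have no common point.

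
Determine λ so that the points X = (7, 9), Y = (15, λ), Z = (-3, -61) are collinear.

65

Collinearity: (Y − X) must be parallel to (Z − X) = (-10, -70).
Cross-multiplying the components: (λ − 9)·(-10) = (8)·(-70).
Solving gives λ = 65.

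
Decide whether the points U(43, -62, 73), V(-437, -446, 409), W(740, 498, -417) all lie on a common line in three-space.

UV = (-480, -384, 336), UW = (697, 560, -490).
UV × UW = (0, -1008, -1152).
The cross product is nonzero, so the points do not lie on one line.

No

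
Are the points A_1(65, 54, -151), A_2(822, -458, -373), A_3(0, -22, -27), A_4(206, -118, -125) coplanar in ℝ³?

No

The four points are coplanar iff the 3×3 determinant with rows A_1A_2, A_1A_3, A_1A_4 is zero.
Rows: (757, -512, -222), (-65, -76, 124), (141, -172, 26).
Expanding along the first row: (757)(19352) − (-512)(-19174) + (-222)(21896) = -28536.
Nonzero ⇒ not coplanar.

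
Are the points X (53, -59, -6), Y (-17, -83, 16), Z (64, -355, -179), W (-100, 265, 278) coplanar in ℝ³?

No

A normal to the plane through X, Y, Z is n = XY × XZ = (10664, -11868, 20984).
The plane has equation n·P = 1139500. For W: n·W = 1622132.
1622132 ≠ 1139500, so W is off the plane.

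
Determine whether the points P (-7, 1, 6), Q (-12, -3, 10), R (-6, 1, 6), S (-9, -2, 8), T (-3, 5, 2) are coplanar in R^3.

The plane through P, Q, R has normal n = PQ × PR = (0, 4, 4) and equation n·X = 28.
Checking the remaining points: n·S = 24, n·T = 28.
Since n·S = 24 ≠ 28, S is off the plane and the points are not all coplanar.

No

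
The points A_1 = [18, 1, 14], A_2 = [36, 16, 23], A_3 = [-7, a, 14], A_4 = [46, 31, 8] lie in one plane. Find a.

-24

Coplanarity ⇔ det[A_1A_2; A_1A_3; A_1A_4] = 0.
Expanding, this is linear in a: (-360)a + (-8640) = 0.
So a = -24.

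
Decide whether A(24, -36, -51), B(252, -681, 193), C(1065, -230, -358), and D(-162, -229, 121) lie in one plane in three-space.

No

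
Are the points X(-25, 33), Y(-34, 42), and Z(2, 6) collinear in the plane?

XY = (-9, 9), XZ = (27, -27).
Checking proportionality: XZ = -3·XY, so the vectors are parallel and the points are collinear.

Yes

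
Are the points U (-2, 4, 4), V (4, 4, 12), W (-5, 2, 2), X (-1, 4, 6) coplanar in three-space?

No

With U as base: UV = (6, 0, 8), UW = (-3, -2, -2), UX = (1, 0, 2).
UW × UX = (-4, 4, 2).
UV · (UW × UX) = -8.
Since -8 ≠ 0, the four points are not coplanar.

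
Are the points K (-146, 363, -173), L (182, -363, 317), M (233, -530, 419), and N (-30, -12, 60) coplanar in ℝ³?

No

A normal to the plane through K, L, M is n = KL × KM = (7778, -8466, -17750).
The plane has equation n·P = -1137996. For N: n·N = -1196748.
-1196748 ≠ -1137996, so N is off the plane.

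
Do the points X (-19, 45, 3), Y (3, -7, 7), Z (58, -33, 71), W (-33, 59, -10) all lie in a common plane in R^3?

A normal to the plane through X, Y, Z is n = XY × XZ = (-3224, -1188, 2288).
The plane has equation n·P = 14660. For W: n·W = 13420.
13420 ≠ 14660, so W is off the plane.

No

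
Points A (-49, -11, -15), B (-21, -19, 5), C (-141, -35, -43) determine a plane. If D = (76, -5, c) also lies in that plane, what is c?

The plane through A, B, C has equation 704x − 1056y − 1408z = -1760.
Substituting D: (-1408)c + (58784) = -1760, so c = 43.

43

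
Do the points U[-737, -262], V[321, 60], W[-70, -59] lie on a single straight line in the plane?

Yes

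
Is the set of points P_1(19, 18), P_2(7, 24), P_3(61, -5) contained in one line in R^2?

P_1P_2 = (-12, 6), P_1P_3 = (42, -23).
If collinear, P_1P_3 would be a scalar multiple of P_1P_2. But (-12)·(-23) ≠ (6)·(42) (difference 24), so they are not parallel; the points are not collinear.

No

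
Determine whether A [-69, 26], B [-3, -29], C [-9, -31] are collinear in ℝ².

No

AB = (66, -55), AC = (60, -57).
If collinear, AC would be a scalar multiple of AB. But (66)·(-57) ≠ (-55)·(60) (difference -462), so they are not parallel; the points are not collinear.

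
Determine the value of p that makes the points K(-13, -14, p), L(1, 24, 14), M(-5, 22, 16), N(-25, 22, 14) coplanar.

62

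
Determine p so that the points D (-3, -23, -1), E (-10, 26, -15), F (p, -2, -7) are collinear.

Direction DE = (-7, 49, -14). From the y-coordinate of F, the parameter along the line is τ = (-2 − (-23))/49 = 3/7.
Then p = (-3) + 3/7·(-7) = -6.

-6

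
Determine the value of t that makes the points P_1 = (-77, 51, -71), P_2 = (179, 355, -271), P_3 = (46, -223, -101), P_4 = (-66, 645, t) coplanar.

Normal to plane P_1P_2P_3: n = (-63920, -16920, -107536); plane equation n·P = 11693976.
Requiring n·P_4 = 11693976: (-107536)t + (-6694680) = 11693976.
So t = -171.

-171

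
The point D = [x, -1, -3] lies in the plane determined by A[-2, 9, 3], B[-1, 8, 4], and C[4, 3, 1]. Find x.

The plane through A, B, C has equation 8x + 8y = 56.
Substituting D: (8)x + (-8) = 56, so x = 8.

8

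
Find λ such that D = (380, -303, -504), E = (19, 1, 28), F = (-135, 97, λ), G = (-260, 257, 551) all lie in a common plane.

76

The points are coplanar iff DE · (DF × DG) = 0.
Expanding, this is linear in λ: (7600)λ + (-577600) = 0.
So λ = 76.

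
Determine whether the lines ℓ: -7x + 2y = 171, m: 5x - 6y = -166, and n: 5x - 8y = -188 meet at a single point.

No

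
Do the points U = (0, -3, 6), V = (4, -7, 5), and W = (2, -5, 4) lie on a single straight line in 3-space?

UV = (4, -4, -1), UW = (2, -2, -2).
UV × UW = (6, 6, 0).
The cross product is nonzero, so the points do not lie on one line.

No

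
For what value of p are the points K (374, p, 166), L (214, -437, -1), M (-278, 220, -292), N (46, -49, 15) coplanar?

-548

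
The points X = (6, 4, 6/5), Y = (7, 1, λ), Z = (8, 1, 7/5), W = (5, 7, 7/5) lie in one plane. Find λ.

Coplanarity ⇔ det[XY; XZ; XW] = 0.
Expanding, this is linear in λ: (3)λ + (-3) = 0.
So λ = 1.

1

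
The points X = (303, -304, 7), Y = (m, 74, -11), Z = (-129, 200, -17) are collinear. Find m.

Collinearity requires XY × XZ = 0; each component is linear in m.
The y-component gives (24)m + (504) = 0, so m = -21.
The remaining components then also vanish.

-21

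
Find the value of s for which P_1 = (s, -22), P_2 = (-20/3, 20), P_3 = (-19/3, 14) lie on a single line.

Collinearity: (P_1 − P_2) must be parallel to (P_3 − P_2) = (1/3, -6).
Cross-multiplying the components: (s − (-20/3))·(-6) = (-42)·(1/3).
Solving gives s = -13/3.

-13/3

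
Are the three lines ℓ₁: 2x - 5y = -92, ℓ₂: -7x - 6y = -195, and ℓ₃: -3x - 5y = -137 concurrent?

Intersecting ℓ₁ and ℓ₂: solving the 2×2 system gives (x, y) = (9, 22).
Substitute into ℓ₃: (-3)(9) + (-5)(22) = -137.
This equals -137, so (9, 22) lies on all three lines and they are concurrent.

Yes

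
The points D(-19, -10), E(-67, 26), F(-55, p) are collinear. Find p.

Collinearity: (F − D) must be parallel to (E − D) = (-48, 36).
Cross-multiplying the components: (p − (-10))·(-48) = (-36)·(36).
Solving gives p = 17.

17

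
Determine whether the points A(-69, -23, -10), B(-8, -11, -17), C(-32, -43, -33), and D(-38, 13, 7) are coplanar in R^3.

The four points are coplanar iff the 3×3 determinant with rows AB, AC, AD is zero.
Rows: (61, 12, -7), (37, -20, -23), (31, 36, 17).
Expanding along the first row: (61)(488) − (12)(1342) + (-7)(1952) = 0.
Zero determinant ⇒ coplanar.

Yes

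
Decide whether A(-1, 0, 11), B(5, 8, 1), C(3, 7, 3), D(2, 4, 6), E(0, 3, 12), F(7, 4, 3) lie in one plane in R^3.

The plane through A, B, C has normal n = AB × AC = (6, 8, 10) and equation n·P = 104.
Checking the remaining points: n·D = 104, n·E = 144, n·F = 104.
Since n·E = 144 ≠ 104, E is off the plane and the points are not all coplanar.

No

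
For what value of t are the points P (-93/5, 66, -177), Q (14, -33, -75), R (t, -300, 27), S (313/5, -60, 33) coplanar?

81/5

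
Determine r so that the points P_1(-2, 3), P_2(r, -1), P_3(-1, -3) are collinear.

The three points are collinear iff det[P_1P_2; P_1P_3] = 0.
This determinant is linear in r: (-6)r + (-8) = 0, so r = -4/3.

-4/3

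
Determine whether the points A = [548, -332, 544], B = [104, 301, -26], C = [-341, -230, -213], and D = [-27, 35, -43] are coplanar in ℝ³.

No

With A as base: AB = (-444, 633, -570), AC = (-889, 102, -757), AD = (-575, 367, -587).
AC × AD = (217945, -86568, -267613).
AB · (AC × AD) = 974286.
Since 974286 ≠ 0, the four points are not coplanar.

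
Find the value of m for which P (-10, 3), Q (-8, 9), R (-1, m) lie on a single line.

30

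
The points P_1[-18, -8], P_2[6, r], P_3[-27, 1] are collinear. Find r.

The three points are collinear iff det[P_1P_2; P_1P_3] = 0.
This determinant is linear in r: (9)r + (288) = 0, so r = -32.

-32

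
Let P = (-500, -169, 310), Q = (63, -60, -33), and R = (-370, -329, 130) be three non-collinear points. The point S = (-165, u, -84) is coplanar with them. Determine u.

-453

The plane through P, Q, R has equation −74500x + 56750y − 104250z = -4658250.
Substituting S: (56750)u + (21049500) = -4658250, so u = -453.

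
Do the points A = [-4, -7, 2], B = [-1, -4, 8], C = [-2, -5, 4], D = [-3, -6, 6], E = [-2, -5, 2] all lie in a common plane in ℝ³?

The plane through A, B, C has normal n = AB × AC = (-6, 6, 0) and equation n·P = -18.
Checking the remaining points: n·D = -18, n·E = -18.
All equal -18, so all 5 points lie in one plane.

Yes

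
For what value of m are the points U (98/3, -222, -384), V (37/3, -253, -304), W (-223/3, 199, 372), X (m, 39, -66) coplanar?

-7/3

Coplanarity ⇔ det[UV; UW; UX] = 0.
Expanding, this is linear in m: (-57116)m + (-399812/3) = 0.
So m = -7/3.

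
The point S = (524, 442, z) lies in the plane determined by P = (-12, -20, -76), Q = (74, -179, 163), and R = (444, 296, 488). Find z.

A normal to the plane is n = PQ × PR = (-165200, 60480, 99680).
S lies in the plane iff n · PS = 0.
This gives (99680)z + (-53029760) = 0, so z = 532.

532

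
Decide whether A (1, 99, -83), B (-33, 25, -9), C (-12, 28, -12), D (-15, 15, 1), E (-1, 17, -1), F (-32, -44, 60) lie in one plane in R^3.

The plane through A, B, C has normal n = AB × AC = (0, 1452, 1452) and equation n·P = 23232.
Checking the remaining points: n·D = 23232, n·E = 23232, n·F = 23232.
All equal 23232, so all 6 points lie in one plane.

Yes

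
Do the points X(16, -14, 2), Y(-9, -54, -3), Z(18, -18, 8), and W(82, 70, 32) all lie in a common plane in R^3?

A normal to the plane through X, Y, Z is n = XY × XZ = (-260, 140, 180).
The plane has equation n·P = -5760. For W: n·W = -5760.
Equal, so W lies in the plane and all four are coplanar.

Yes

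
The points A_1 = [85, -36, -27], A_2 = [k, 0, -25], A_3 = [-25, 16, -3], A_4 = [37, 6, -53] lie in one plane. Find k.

Normal to plane A_1A_3A_4: n = (-2360, -4012, -2124); plane equation n·P = 1180.
Requiring n·A_2 = 1180: (-2360)k + (53100) = 1180.
So k = 22.

22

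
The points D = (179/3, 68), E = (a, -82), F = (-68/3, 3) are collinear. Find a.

Collinearity: (E − D) must be parallel to (F − D) = (-247/3, -65).
Cross-multiplying the components: (a − 179/3)·(-65) = (-150)·(-247/3).
Solving gives a = -391/3.

-391/3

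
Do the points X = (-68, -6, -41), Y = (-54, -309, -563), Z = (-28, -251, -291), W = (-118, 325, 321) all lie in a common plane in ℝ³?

Yes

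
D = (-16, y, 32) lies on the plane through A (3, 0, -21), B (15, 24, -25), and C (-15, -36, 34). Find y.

-38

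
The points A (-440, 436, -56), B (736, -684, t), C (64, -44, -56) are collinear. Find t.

-56

Direction AC = (504, -480, 0). From the x-coordinate of B, the parameter along the line is τ = (736 − (-440))/504 = 7/3.
Then t = (-56) + 7/3·(0) = -56.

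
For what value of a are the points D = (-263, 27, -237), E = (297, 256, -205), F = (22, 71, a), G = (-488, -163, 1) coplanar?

Coplanarity ⇔ det[DE; DF; DG] = 0.
Expanding, this is linear in a: (54875)a + (1920625) = 0.
So a = -35.

-35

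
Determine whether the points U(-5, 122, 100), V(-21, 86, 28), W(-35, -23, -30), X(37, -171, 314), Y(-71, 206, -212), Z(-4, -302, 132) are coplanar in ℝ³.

The plane through U, V, W has normal n = UV × UW = (-5760, 80, 1240) and equation n·P = 162560.
Checking the remaining points: n·X = 162560, n·Y = 162560, n·Z = 162560.
All equal 162560, so all 6 points lie in one plane.

Yes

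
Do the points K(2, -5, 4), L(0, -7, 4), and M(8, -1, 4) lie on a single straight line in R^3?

KL = (-2, -2, 0), KM = (6, 4, 0).
Comparing components 1 and 2: (-2)(4) − (-2)(6) = 4 ≠ 0, so KL and KM are not parallel and the points are not collinear.

No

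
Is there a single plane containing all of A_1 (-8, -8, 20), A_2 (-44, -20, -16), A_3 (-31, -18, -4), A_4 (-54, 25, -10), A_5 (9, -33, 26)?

No

The plane through A_1, A_2, A_3 has normal n = A_1A_2 × A_1A_3 = (-72, -36, 84) and equation n·P = 2544.
Checking the remaining points: n·A_4 = 2148, n·A_5 = 2724.
Since n·A_4 = 2148 ≠ 2544, A_4 is off the plane and the points are not all coplanar.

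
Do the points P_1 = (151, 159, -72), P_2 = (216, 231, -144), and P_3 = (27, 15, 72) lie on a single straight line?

No

P_1P_2 = (65, 72, -72), P_1P_3 = (-124, -144, 144).
Comparing components 3 and 1: (-72)(-124) − (65)(144) = -432 ≠ 0, so P_1P_2 and P_1P_3 are not parallel and the points are not collinear.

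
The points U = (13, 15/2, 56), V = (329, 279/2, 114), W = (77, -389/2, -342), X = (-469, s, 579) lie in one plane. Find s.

The points are coplanar iff UV · (UW × UX) = 0.
Expanding, this is linear in s: (129480)s + (-19098300) = 0.
So s = 295/2.

295/2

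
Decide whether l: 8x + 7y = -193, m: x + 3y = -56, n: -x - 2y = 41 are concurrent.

Lines aᵢx + bᵢy = cᵢ with pairwise distinct directions are concurrent exactly when det[aᵢ bᵢ cᵢ] = 0.
Here the determinant is 0.
It vanishes, so the lines are concurrent at (-11, -15).

Yes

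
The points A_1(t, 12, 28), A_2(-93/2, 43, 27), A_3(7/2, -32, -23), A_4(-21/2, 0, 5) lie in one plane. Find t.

-2

The points are coplanar iff A_1A_2 · (A_1A_3 × A_1A_4) = 0.
Expanding, this is linear in t: (500)t + (1000) = 0.
So t = -2.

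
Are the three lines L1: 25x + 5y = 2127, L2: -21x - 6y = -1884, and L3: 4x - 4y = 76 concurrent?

No

The three lines meet at one point iff the augmented coefficient matrix [aᵢ bᵢ cᵢ] has rank < 3, i.e. its determinant vanishes.
Here the determinant is 216.
Nonzero, so no common point exists.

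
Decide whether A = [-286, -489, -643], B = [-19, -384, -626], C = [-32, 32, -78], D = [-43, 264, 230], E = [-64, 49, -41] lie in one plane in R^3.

The plane through A, B, C has normal n = AB × AC = (50468, -146537, 112437) and equation n·P = -15074246.
Checking the remaining points: n·D = -14995382, n·E = -15020182.
Since n·D = -14995382 ≠ -15074246, D is off the plane and the points are not all coplanar.

No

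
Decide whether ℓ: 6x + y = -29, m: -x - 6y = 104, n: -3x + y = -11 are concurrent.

Yes

Intersecting ℓ and m: solving the 2×2 system gives (x, y) = (-2, -17).
Substitute into n: (-3)(-2) + (1)(-17) = -11.
This equals -11, so (-2, -17) lies on all three lines and they are concurrent.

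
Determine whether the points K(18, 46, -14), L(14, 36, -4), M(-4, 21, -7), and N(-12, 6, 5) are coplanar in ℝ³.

Yes

With K as base: KL = (-4, -10, 10), KM = (-22, -25, 7), KN = (-30, -40, 19).
KM × KN = (-195, 208, 130).
KL · (KM × KN) = 0.
The scalar triple product vanishes, so the four points are coplanar.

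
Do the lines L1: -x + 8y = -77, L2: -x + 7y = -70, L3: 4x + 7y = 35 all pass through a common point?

Yes

Lines aᵢx + bᵢy = cᵢ with pairwise distinct directions are concurrent exactly when det[aᵢ bᵢ cᵢ] = 0.
Here the determinant is 0.
It vanishes, so the lines are concurrent at (21, -7).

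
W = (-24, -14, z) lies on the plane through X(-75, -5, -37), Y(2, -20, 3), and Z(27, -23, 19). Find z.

Coplanarity requires XY · (XZ × XW) = 0.
XY = (77, -15, 40), XZ = (102, -18, 56); the triple product is linear in z with coefficient 144 and constant term 1296.
Setting it to zero: z = -9.

-9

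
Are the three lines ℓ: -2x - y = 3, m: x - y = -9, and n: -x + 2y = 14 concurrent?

Lines aᵢx + bᵢy = cᵢ with pairwise distinct directions are concurrent exactly when det[aᵢ bᵢ cᵢ] = 0.
Here the determinant is 0.
It vanishes, so the lines are concurrent at (-4, 5).

Yes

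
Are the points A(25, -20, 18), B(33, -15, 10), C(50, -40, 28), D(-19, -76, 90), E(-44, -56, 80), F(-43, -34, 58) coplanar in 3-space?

Yes

The plane through A, B, C has normal n = AB × AC = (-110, -280, -285) and equation n·P = -2280.
Checking the remaining points: n·D = -2280, n·E = -2280, n·F = -2280.
All equal -2280, so all 6 points lie in one plane.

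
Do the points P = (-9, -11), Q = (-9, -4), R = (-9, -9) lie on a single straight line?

Yes

PQ = (0, 7), PR = (0, 2).
det[PQ; PR] = (0)(2) − (7)(0) = 0.
The determinant is zero, so the points are collinear.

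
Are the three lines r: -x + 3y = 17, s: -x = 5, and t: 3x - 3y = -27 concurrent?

Yes

Intersecting r and s: solving the 2×2 system gives (x, y) = (-5, 4).
Substitute into t: (3)(-5) + (-3)(4) = -27.
This equals -27, so (-5, 4) lies on all three lines and they are concurrent.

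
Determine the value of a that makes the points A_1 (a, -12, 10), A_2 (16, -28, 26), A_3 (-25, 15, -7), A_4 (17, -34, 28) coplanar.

-6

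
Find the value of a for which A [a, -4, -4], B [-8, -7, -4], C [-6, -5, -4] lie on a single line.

Collinearity requires AB × AC = 0; each component is linear in a.
The z-component gives (-2)a + (-10) = 0, so a = -5.
The remaining components then also vanish.

-5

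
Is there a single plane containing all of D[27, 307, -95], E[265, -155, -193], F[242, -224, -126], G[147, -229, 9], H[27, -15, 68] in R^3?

The plane through D, E, F has normal n = DE × DF = (-37716, -13692, -27048) and equation n·P = -2652216.
Checking the remaining points: n·G = -2652216, n·H = -2652216.
All equal -2652216, so all 5 points lie in one plane.

Yes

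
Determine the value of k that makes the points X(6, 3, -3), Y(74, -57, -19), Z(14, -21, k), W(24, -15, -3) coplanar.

Normal to plane XYW: n = (-288, -288, -144); plane equation n·P = -2160.
Requiring n·Z = -2160: (-144)k + (2016) = -2160.
So k = 29.

29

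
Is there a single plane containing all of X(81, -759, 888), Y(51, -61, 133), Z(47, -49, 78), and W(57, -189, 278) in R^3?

No

The four points are coplanar iff the 3×3 determinant with rows XY, XZ, XW is zero.
Rows: (-30, 698, -755), (-34, 710, -810), (-24, 570, -610).
Expanding along the first row: (-30)(28600) − (698)(1300) + (-755)(-2340) = 1300.
Nonzero ⇒ not coplanar.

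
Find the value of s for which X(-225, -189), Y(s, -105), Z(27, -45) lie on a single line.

-78

The three points are collinear iff det[XY; XZ] = 0.
This determinant is linear in s: (144)s + (11232) = 0, so s = -78.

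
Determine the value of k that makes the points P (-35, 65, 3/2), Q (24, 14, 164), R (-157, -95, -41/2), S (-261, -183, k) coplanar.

The points are coplanar iff PQ · (PR × PS) = 0.
Expanding, this is linear in k: (-15662)k + (-1511383) = 0.
So k = -193/2.

-193/2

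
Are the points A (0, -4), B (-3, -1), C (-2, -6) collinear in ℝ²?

AB = (-3, 3), AC = (-2, -2).
det[AB; AC] = (-3)(-2) − (3)(-2) = 12.
The determinant is nonzero, so they are not collinear.

No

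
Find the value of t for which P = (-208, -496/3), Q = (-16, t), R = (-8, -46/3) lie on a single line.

Collinearity: (Q − P) must be parallel to (R − P) = (200, 150).
Cross-multiplying the components: (t − (-496/3))·(200) = (192)·(150).
Solving gives t = -64/3.

-64/3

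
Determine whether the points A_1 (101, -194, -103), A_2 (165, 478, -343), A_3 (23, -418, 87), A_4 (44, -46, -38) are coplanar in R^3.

With A_1 as base: A_1A_2 = (64, 672, -240), A_1A_3 = (-78, -224, 190), A_1A_4 = (-57, 148, 65).
A_1A_3 × A_1A_4 = (-42680, -5760, -24312).
A_1A_2 · (A_1A_3 × A_1A_4) = -767360.
Since -767360 ≠ 0, the four points are not coplanar.

No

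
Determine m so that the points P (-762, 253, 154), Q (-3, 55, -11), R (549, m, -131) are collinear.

Direction PQ = (759, -198, -165). From the x-coordinate of R, the parameter along the line is τ = (549 − (-762))/759 = 19/11.
Then m = 253 + 19/11·(-198) = -89.

-89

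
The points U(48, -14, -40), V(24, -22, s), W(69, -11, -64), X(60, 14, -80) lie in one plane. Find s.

Coplanarity ⇔ det[UV; UW; UX] = 0.
Expanding, this is linear in s: (552)s + (4416) = 0.
So s = -8.

-8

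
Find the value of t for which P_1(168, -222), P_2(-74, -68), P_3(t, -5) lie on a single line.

-173

The three points are collinear iff det[P_1P_2; P_1P_3] = 0.
This determinant is linear in t: (-154)t + (-26642) = 0, so t = -173.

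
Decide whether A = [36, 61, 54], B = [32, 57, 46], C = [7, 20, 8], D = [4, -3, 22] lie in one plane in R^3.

Yes

The four points are coplanar iff the 3×3 determinant with rows AB, AC, AD is zero.
Rows: (-4, -4, -8), (-29, -41, -46), (-32, -64, -32).
Expanding along the first row: (-4)(-1632) − (-4)(-544) + (-8)(544) = 0.
Zero determinant ⇒ coplanar.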